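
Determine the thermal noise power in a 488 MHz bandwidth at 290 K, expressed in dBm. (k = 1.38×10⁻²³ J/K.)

P_n = kTB = 1.38×10⁻²³ × 290 × 4.88×10⁸ = 1.95×10⁻¹² W
In dBm: 10 log₁₀(1.95×10⁻¹² / 10⁻³) = −87.1 dBm

−87.1 dBm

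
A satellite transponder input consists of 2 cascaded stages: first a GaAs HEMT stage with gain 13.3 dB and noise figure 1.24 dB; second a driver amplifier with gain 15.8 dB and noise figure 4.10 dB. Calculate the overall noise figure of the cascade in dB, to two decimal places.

1.47 dB

Convert to linear (a loss of L dB is a gain of −L dB): F_i = 10^(NF_i/10), G_i = 10^(G_i,dB/10)
  Stage 1: F_1 = 10^(1.24/10) = 1.330, G_1 = 10^(13.3/10) = 21.38
  Stage 2: F_2 = 10^(4.10/10) = 2.570, G_2 = 10^(15.8/10) = 38.02
Friis cascade:
  F = 1.330 + (2.570 − 1)/21.38 = 1.404
NF = 10 log₁₀(1.404) = 1.47 dB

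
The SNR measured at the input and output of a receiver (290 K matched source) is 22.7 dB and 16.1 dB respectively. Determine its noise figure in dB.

6.6 dB

NF (dB) = SNR_in(dB) − SNR_out(dB) when the source is at T₀
NF = 22.7 − 16.1 = 6.6 dB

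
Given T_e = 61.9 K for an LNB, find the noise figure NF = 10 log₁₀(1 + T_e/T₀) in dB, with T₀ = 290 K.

F = 1 + T_e/T₀ = 1 + 61.9/290 = 1.21345
NF = 10 log₁₀(1.21345) = 0.840 dB

0.840 dB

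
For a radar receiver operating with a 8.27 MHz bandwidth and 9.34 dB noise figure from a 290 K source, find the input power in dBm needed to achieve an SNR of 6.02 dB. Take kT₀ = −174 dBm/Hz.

−89.5 dBm

Sensitivity = −174 + 10 log₁₀(B) + NF + SNR_min
= −174 + 69.18 + 9.34 + 6.02
= −89.46 dBm → −89.5 dBm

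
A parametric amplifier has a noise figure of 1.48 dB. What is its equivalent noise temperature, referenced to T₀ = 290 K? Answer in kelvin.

F = 10^(1.48/10) = 1.40605
T_e = (F − 1)·T₀ = (1.40605 − 1) × 290 = 118 K

118 K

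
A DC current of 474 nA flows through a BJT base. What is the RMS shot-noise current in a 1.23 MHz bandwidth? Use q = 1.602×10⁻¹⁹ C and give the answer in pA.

432 pA

I_n = √(2qI·B)
2qI·B = 2 × 1.602×10⁻¹⁹ × 4.74×10⁻⁷ × 1.23×10⁶ = 1.87×10⁻¹⁹ A²
I_n = √(1.87×10⁻¹⁹) = 4.32×10⁻¹⁰ A = 432 pA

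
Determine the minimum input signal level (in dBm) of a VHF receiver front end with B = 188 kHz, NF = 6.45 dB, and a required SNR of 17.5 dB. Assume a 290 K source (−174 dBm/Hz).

−97.3 dBm

Sensitivity = −174 + 10 log₁₀(B) + NF + SNR_min
= −174 + 52.74 + 6.45 + 17.5
= −97.31 dBm → −97.3 dBm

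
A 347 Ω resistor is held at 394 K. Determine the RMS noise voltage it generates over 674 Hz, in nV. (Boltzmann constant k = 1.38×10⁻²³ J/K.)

V_n = √(4kTRB)
4kTRB = 4 × 1.38×10⁻²³ × 394 × 3.47×10² × 6.74×10² = 5.09×10⁻¹⁵ V²
V_n = √(5.09×10⁻¹⁵) = 7.13×10⁻⁸ V = 71.3 nV

71.3 nV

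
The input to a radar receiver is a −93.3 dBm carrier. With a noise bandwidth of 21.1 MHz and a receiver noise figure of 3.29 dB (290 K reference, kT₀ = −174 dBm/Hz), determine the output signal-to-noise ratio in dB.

Noise floor: N = −174 + 10 log₁₀(B) + NF
10 log₁₀(2.11×10⁷) = 73.24 dB
N = −174 + 73.24 + 3.29 = −97.47 dBm
SNR = P_sig − N = −93.3 − (−97.47) = 4.17 dB → 4.2 dB

4.2 dB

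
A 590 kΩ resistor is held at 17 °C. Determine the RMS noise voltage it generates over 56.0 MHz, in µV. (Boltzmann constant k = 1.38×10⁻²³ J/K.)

727 µV

T = 17 °C + 273.15 = 290.15 K
V_n = √(4kTRB)
4kTRB = 4 × 1.38×10⁻²³ × 290.15 × 5.90×10⁵ × 5.60×10⁷ = 5.29×10⁻⁷ V²
V_n = √(5.29×10⁻⁷) = 7.27×10⁻⁴ V = 727 µV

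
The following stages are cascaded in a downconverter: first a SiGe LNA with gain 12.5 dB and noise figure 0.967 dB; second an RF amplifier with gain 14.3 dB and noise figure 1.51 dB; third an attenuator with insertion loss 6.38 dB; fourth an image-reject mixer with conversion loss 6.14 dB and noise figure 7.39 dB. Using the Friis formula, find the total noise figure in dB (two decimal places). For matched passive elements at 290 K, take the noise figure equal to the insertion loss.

Convert to linear (a loss of L dB is a gain of −L dB): F_i = 10^(NF_i/10), G_i = 10^(G_i,dB/10)
  Stage 1: F_1 = 10^(0.967/10) = 1.249, G_1 = 10^(12.5/10) = 17.78
  Stage 2: F_2 = 10^(1.51/10) = 1.416, G_2 = 10^(14.3/10) = 26.92
  Stage 3: F_3 = 10^(6.38/10) = 4.345, G_3 = 10^(−6.38/10) = 0.2301
  Stage 4: F_4 = 10^(7.39/10) = 5.483, G_4 = 10^(−6.14/10) = 0.2432
Friis cascade:
  F = 1.249 + (1.416 − 1)/17.78 + (4.345 − 1)/478.6 + (5.483 − 1)/110.2 = 1.320
NF = 10 log₁₀(1.320) = 1.21 dB

1.21 dB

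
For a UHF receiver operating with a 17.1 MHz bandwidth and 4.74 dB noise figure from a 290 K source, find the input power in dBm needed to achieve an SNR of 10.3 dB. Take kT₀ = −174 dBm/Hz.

Sensitivity = −174 + 10 log₁₀(B) + NF + SNR_min
= −174 + 72.33 + 4.74 + 10.3
= −86.63 dBm → −86.6 dBm

−86.6 dBm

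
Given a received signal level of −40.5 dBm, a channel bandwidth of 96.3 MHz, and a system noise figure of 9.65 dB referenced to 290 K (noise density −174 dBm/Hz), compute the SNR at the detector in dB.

44.0 dB

Noise floor: N = −174 + 10 log₁₀(B) + NF
10 log₁₀(9.63×10⁷) = 79.84 dB
N = −174 + 79.84 + 9.65 = −84.51 dBm
SNR = P_sig − N = −40.5 − (−84.51) = 44.01 dB → 44.0 dB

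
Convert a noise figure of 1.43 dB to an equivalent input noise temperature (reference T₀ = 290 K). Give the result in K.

F = 10^(1.43/10) = 1.38995
T_e = (F − 1)·T₀ = (1.38995 − 1) × 290 = 113 K

113 K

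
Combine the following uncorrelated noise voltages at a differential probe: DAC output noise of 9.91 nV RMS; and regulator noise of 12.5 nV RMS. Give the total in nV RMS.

16.0 nV

Uncorrelated sources add in power (mean-square): V_tot = √(ΣV_i²)
V_tot = √[(9.91×10⁻⁹)² + (1.25×10⁻⁸)²] = 1.60×10⁻⁸ V = 16.0 nV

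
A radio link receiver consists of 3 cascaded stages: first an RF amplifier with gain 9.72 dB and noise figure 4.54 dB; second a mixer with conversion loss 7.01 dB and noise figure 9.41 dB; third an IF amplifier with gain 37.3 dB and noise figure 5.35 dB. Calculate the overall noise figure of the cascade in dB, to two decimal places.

Convert to linear (a loss of L dB is a gain of −L dB): F_i = 10^(NF_i/10), G_i = 10^(G_i,dB/10)
  Stage 1: F_1 = 10^(4.54/10) = 2.844, G_1 = 10^(9.72/10) = 9.376
  Stage 2: F_2 = 10^(9.41/10) = 8.730, G_2 = 10^(−7.01/10) = 0.1991
  Stage 3: F_3 = 10^(5.35/10) = 3.428, G_3 = 10^(37.3/10) = 5370
Friis cascade:
  F = 2.844 + (8.730 − 1)/9.376 + (3.428 − 1)/1.866 = 4.970
NF = 10 log₁₀(4.970) = 6.96 dB

6.96 dB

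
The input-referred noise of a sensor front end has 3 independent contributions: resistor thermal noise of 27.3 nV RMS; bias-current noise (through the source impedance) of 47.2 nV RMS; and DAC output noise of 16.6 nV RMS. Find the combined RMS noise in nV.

Uncorrelated sources add in power (mean-square): V_tot = √(ΣV_i²)
V_tot = √[(2.73×10⁻⁸)² + (4.72×10⁻⁸)² + (1.66×10⁻⁸)²] = 5.70×10⁻⁸ V = 57.0 nV

57.0 nV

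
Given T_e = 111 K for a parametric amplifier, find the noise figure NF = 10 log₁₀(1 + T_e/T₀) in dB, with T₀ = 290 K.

F = 1 + T_e/T₀ = 1 + 111/290 = 1.38276
NF = 10 log₁₀(1.38276) = 1.41 dB

1.41 dB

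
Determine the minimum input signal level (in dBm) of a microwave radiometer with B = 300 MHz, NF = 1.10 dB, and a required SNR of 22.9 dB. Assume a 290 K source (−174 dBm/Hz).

−65.2 dBm

Sensitivity = −174 + 10 log₁₀(B) + NF + SNR_min
= −174 + 84.77 + 1.10 + 22.9
= −65.23 dBm → −65.2 dBm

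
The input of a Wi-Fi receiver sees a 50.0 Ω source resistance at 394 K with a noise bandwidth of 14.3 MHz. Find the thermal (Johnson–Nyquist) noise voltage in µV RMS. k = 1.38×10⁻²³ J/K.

V_n = √(4kTRB)
4kTRB = 4 × 1.38×10⁻²³ × 394 × 5.00×10¹ × 1.43×10⁷ = 1.56×10⁻¹¹ V²
V_n = √(1.56×10⁻¹¹) = 3.94×10⁻⁶ V = 3.94 µV

3.94 µV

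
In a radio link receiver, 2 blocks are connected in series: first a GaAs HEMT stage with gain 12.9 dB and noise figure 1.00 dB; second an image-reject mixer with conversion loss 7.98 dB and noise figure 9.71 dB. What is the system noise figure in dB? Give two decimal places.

Convert to linear (a loss of L dB is a gain of −L dB): F_i = 10^(NF_i/10), G_i = 10^(G_i,dB/10)
  Stage 1: F_1 = 10^(1.00/10) = 1.259, G_1 = 10^(12.9/10) = 19.50
  Stage 2: F_2 = 10^(9.71/10) = 9.354, G_2 = 10^(−7.98/10) = 0.1592
Friis cascade:
  F = 1.259 + (9.354 − 1)/19.50 = 1.687
NF = 10 log₁₀(1.687) = 2.27 dB

2.27 dB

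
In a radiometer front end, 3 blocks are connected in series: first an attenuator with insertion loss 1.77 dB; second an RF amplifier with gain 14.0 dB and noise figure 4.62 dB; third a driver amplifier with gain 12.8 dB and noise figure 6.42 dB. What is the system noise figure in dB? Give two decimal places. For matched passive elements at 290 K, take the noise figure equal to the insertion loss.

Convert to linear (a loss of L dB is a gain of −L dB): F_i = 10^(NF_i/10), G_i = 10^(G_i,dB/10)
  Stage 1: F_1 = 10^(1.77/10) = 1.503, G_1 = 10^(−1.77/10) = 0.6653
  Stage 2: F_2 = 10^(4.62/10) = 2.897, G_2 = 10^(14.0/10) = 25.12
  Stage 3: F_3 = 10^(6.42/10) = 4.385, G_3 = 10^(12.8/10) = 19.05
Friis cascade:
  F = 1.503 + (2.897 − 1)/0.6653 + (4.385 − 1)/16.71 = 4.558
NF = 10 log₁₀(4.558) = 6.59 dB

6.59 dB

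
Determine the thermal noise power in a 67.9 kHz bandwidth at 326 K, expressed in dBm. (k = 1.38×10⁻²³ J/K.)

P_n = kTB = 1.38×10⁻²³ × 326 × 6.79×10⁴ = 3.05×10⁻¹⁶ W
In dBm: 10 log₁₀(3.05×10⁻¹⁶ / 10⁻³) = −125.2 dBm

−125.2 dBm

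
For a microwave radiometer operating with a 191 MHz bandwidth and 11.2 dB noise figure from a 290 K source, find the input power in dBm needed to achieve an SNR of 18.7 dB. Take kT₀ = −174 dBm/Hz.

−61.3 dBm

Sensitivity = −174 + 10 log₁₀(B) + NF + SNR_min
= −174 + 82.81 + 11.2 + 18.7
= −61.29 dBm → −61.3 dBm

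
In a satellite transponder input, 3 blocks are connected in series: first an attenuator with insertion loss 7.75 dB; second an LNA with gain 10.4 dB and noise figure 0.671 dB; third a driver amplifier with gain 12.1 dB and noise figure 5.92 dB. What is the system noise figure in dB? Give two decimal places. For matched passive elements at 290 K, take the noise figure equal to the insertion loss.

Convert to linear (a loss of L dB is a gain of −L dB): F_i = 10^(NF_i/10), G_i = 10^(G_i,dB/10)
  Stage 1: F_1 = 10^(7.75/10) = 5.957, G_1 = 10^(−7.75/10) = 0.1679
  Stage 2: F_2 = 10^(0.671/10) = 1.167, G_2 = 10^(10.4/10) = 10.96
  Stage 3: F_3 = 10^(5.92/10) = 3.908, G_3 = 10^(12.1/10) = 16.22
Friis cascade:
  F = 5.957 + (1.167 − 1)/0.1679 + (3.908 − 1)/1.841 = 8.532
NF = 10 log₁₀(8.532) = 9.31 dB

9.31 dB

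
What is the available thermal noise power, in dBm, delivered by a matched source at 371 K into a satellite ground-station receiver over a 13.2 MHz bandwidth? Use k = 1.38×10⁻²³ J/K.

−101.7 dBm

P_n = kTB = 1.38×10⁻²³ × 371 × 1.32×10⁷ = 6.76×10⁻¹⁴ W
In dBm: 10 log₁₀(6.76×10⁻¹⁴ / 10⁻³) = −101.7 dBm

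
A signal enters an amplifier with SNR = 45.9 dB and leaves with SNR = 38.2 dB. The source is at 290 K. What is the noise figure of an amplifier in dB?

NF (dB) = SNR_in(dB) − SNR_out(dB) when the source is at T₀
NF = 45.9 − 38.2 = 7.7 dB

7.7 dB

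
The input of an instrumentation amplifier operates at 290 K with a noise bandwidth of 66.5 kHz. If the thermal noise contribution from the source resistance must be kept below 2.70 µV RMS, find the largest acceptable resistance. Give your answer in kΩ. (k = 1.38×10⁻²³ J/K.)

6.85 kΩ

Johnson–Nyquist: V_n = √(4kTRB) ⇒ R = V_n² / (4kTB)
4kTB = 4 × 1.38×10⁻²³ × 290 × 6.65×10⁴ = 1.06×10⁻¹⁵
R = (2.70×10⁻⁶)² / 1.06×10⁻¹⁵ = 6.85×10³ Ω = 6.85 kΩ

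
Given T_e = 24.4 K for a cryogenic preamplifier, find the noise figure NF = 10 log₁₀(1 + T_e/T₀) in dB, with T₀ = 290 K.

0.351 dB

F = 1 + T_e/T₀ = 1 + 24.4/290 = 1.08414
NF = 10 log₁₀(1.08414) = 0.351 dB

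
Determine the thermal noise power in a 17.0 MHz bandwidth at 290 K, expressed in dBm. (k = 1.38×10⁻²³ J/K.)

P_n = kTB = 1.38×10⁻²³ × 290 × 1.70×10⁷ = 6.80×10⁻¹⁴ W
In dBm: 10 log₁₀(6.80×10⁻¹⁴ / 10⁻³) = −101.7 dBm

−101.7 dBm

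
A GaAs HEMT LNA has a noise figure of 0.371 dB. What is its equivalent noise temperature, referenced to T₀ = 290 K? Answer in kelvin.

F = 10^(0.371/10) = 1.08918
T_e = (F − 1)·T₀ = (1.08918 − 1) × 290 = 25.9 K

25.9 K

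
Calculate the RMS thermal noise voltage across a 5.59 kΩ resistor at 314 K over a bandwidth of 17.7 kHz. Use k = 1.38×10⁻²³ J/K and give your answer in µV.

V_n = √(4kTRB)
4kTRB = 4 × 1.38×10⁻²³ × 314 × 5.59×10³ × 1.77×10⁴ = 1.71×10⁻¹² V²
V_n = √(1.71×10⁻¹²) = 1.31×10⁻⁶ V = 1.31 µV

1.31 µV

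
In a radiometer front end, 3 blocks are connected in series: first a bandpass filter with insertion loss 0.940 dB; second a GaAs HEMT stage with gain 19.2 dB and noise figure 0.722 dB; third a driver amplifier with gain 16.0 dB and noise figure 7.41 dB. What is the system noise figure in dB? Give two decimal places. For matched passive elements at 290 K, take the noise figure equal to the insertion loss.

1.86 dB

Convert to linear (a loss of L dB is a gain of −L dB): F_i = 10^(NF_i/10), G_i = 10^(G_i,dB/10)
  Stage 1: F_1 = 10^(0.940/10) = 1.242, G_1 = 10^(−0.940/10) = 0.8054
  Stage 2: F_2 = 10^(0.722/10) = 1.181, G_2 = 10^(19.2/10) = 83.18
  Stage 3: F_3 = 10^(7.41/10) = 5.508, G_3 = 10^(16.0/10) = 39.81
Friis cascade:
  F = 1.242 + (1.181 − 1)/0.8054 + (5.508 − 1)/66.99 = 1.534
NF = 10 log₁₀(1.534) = 1.86 dB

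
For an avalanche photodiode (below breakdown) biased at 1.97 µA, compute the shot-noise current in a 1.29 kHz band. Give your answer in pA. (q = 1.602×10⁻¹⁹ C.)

28.5 pA

I_n = √(2qI·B)
2qI·B = 2 × 1.602×10⁻¹⁹ × 1.97×10⁻⁶ × 1.29×10³ = 8.14×10⁻²² A²
I_n = √(8.14×10⁻²²) = 2.85×10⁻¹¹ A = 28.5 pA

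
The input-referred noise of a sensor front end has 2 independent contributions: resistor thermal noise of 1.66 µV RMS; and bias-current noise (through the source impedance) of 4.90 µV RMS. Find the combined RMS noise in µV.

5.17 µV

Uncorrelated sources add in power (mean-square): V_tot = √(ΣV_i²)
V_tot = √[(1.66×10⁻⁶)² + (4.90×10⁻⁶)²] = 5.17×10⁻⁶ V = 5.17 µV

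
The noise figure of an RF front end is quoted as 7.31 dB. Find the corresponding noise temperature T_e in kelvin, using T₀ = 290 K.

1271 K

F = 10^(7.31/10) = 5.3827
T_e = (F − 1)·T₀ = (5.3827 − 1) × 290 = 1271 K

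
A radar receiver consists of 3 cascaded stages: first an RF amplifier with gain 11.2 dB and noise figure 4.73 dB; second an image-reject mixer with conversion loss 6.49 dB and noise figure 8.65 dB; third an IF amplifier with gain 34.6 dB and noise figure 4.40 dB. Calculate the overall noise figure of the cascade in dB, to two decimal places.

6.07 dB

Convert to linear (a loss of L dB is a gain of −L dB): F_i = 10^(NF_i/10), G_i = 10^(G_i,dB/10)
  Stage 1: F_1 = 10^(4.73/10) = 2.972, G_1 = 10^(11.2/10) = 13.18
  Stage 2: F_2 = 10^(8.65/10) = 7.328, G_2 = 10^(−6.49/10) = 0.2244
  Stage 3: F_3 = 10^(4.40/10) = 2.754, G_3 = 10^(34.6/10) = 2884
Friis cascade:
  F = 2.972 + (7.328 − 1)/13.18 + (2.754 − 1)/2.958 = 4.045
NF = 10 log₁₀(4.045) = 6.07 dB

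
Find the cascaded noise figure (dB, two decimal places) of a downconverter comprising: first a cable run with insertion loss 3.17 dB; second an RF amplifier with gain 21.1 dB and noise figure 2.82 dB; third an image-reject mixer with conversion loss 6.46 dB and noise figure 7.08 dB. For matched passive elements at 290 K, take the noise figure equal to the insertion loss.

6.06 dB

Convert to linear (a loss of L dB is a gain of −L dB): F_i = 10^(NF_i/10), G_i = 10^(G_i,dB/10)
  Stage 1: F_1 = 10^(3.17/10) = 2.075, G_1 = 10^(−3.17/10) = 0.4819
  Stage 2: F_2 = 10^(2.82/10) = 1.914, G_2 = 10^(21.1/10) = 128.8
  Stage 3: F_3 = 10^(7.08/10) = 5.105, G_3 = 10^(−6.46/10) = 0.2259
Friis cascade:
  F = 2.075 + (1.914 − 1)/0.4819 + (5.105 − 1)/62.09 = 4.038
NF = 10 log₁₀(4.038) = 6.06 dB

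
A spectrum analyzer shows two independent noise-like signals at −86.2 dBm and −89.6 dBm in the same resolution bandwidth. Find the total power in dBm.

Convert to linear, add, convert back:
P₁ = 2.40×10⁻¹² W, P₂ = 1.10×10⁻¹² W
P_tot = 3.50×10⁻¹² W → 10 log₁₀(P_tot / 10⁻³) = −84.6 dBm

−84.6 dBm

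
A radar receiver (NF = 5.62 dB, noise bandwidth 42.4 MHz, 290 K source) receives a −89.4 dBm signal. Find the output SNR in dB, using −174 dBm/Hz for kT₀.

Noise floor: N = −174 + 10 log₁₀(B) + NF
10 log₁₀(4.24×10⁷) = 76.27 dB
N = −174 + 76.27 + 5.62 = −92.11 dBm
SNR = P_sig − N = −89.4 − (−92.11) = 2.71 dB → 2.7 dB

2.7 dB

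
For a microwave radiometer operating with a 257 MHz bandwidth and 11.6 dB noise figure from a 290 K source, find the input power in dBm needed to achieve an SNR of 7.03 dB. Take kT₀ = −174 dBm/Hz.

−71.3 dBm

Sensitivity = −174 + 10 log₁₀(B) + NF + SNR_min
= −174 + 84.1 + 11.6 + 7.03
= −71.27 dBm → −71.3 dBm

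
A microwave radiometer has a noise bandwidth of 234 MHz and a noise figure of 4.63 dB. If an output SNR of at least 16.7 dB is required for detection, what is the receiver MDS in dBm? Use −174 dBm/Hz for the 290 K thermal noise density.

−69.0 dBm

Sensitivity = −174 + 10 log₁₀(B) + NF + SNR_min
= −174 + 83.69 + 4.63 + 16.7
= −68.98 dBm → −69.0 dBm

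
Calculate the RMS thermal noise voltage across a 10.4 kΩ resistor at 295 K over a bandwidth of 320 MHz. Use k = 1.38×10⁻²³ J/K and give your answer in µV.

233 µV

V_n = √(4kTRB)
4kTRB = 4 × 1.38×10⁻²³ × 295 × 1.04×10⁴ × 3.20×10⁸ = 5.42×10⁻⁸ V²
V_n = √(5.42×10⁻⁸) = 2.33×10⁻⁴ V = 233 µV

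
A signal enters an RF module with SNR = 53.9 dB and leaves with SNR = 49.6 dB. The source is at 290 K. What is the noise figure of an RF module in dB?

NF (dB) = SNR_in(dB) − SNR_out(dB) when the source is at T₀
NF = 53.9 − 49.6 = 4.3 dB

4.3 dB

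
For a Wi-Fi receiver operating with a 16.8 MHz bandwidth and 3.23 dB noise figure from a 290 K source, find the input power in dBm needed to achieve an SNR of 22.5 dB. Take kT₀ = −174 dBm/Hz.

Sensitivity = −174 + 10 log₁₀(B) + NF + SNR_min
= −174 + 72.25 + 3.23 + 22.5
= −76.02 dBm → −76.0 dBm

−76.0 dBm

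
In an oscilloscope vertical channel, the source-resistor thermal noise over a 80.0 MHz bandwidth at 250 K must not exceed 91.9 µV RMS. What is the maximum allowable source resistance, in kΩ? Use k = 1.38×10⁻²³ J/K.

Johnson–Nyquist: V_n = √(4kTRB) ⇒ R = V_n² / (4kTB)
4kTB = 4 × 1.38×10⁻²³ × 250 × 8.00×10⁷ = 1.10×10⁻¹²
R = (9.19×10⁻⁵)² / 1.10×10⁻¹² = 7.65×10³ Ω = 7.65 kΩ

7.65 kΩ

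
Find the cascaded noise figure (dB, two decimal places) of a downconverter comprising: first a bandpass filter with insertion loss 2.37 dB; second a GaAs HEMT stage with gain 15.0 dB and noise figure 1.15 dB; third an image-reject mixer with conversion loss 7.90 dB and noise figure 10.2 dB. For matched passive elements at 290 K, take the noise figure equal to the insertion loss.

4.42 dB

Convert to linear (a loss of L dB is a gain of −L dB): F_i = 10^(NF_i/10), G_i = 10^(G_i,dB/10)
  Stage 1: F_1 = 10^(2.37/10) = 1.726, G_1 = 10^(−2.37/10) = 0.5794
  Stage 2: F_2 = 10^(1.15/10) = 1.303, G_2 = 10^(15.0/10) = 31.62
  Stage 3: F_3 = 10^(10.2/10) = 10.47, G_3 = 10^(−7.90/10) = 0.1622
Friis cascade:
  F = 1.726 + (1.303 − 1)/0.5794 + (10.47 − 1)/18.32 = 2.766
NF = 10 log₁₀(2.766) = 4.42 dB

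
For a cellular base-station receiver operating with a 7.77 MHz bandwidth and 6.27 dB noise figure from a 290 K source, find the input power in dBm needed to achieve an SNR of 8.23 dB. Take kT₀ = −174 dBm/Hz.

Sensitivity = −174 + 10 log₁₀(B) + NF + SNR_min
= −174 + 68.9 + 6.27 + 8.23
= −90.60 dBm → −90.6 dBm

−90.6 dBm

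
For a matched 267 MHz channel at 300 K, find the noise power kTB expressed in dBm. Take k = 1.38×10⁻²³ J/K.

P_n = kTB = 1.38×10⁻²³ × 300 × 2.67×10⁸ = 1.11×10⁻¹² W
In dBm: 10 log₁₀(1.11×10⁻¹² / 10⁻³) = −89.6 dBm

−89.6 dBm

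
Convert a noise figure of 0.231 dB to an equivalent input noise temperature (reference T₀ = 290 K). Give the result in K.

F = 10^(0.231/10) = 1.05463
T_e = (F − 1)·T₀ = (1.05463 − 1) × 290 = 15.8 K

15.8 K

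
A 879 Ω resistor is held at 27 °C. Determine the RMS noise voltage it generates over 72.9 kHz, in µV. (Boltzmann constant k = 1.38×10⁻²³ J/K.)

T = 27 °C + 273.15 = 300.15 K
V_n = √(4kTRB)
4kTRB = 4 × 1.38×10⁻²³ × 300.15 × 8.79×10² × 7.29×10⁴ = 1.06×10⁻¹² V²
V_n = √(1.06×10⁻¹²) = 1.03×10⁻⁶ V = 1.03 µV

1.03 µV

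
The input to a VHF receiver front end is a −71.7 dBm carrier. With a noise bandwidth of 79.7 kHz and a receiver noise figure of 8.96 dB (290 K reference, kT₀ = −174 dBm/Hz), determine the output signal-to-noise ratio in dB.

44.3 dB

Noise floor: N = −174 + 10 log₁₀(B) + NF
10 log₁₀(7.97×10⁴) = 49.01 dB
N = −174 + 49.01 + 8.96 = −116.03 dBm
SNR = P_sig − N = −71.7 − (−116.03) = 44.33 dB → 44.3 dB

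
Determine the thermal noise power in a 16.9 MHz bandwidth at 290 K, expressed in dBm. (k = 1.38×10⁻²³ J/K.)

−101.7 dBm

P_n = kTB = 1.38×10⁻²³ × 290 × 1.69×10⁷ = 6.76×10⁻¹⁴ W
In dBm: 10 log₁₀(6.76×10⁻¹⁴ / 10⁻³) = −101.7 dBm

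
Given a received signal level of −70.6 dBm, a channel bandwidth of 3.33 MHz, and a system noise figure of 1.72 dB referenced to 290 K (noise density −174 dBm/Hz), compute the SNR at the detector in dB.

36.5 dB

Noise floor: N = −174 + 10 log₁₀(B) + NF
10 log₁₀(3.33×10⁶) = 65.22 dB
N = −174 + 65.22 + 1.72 = −107.06 dBm
SNR = P_sig − N = −70.6 − (−107.06) = 36.46 dB → 36.5 dB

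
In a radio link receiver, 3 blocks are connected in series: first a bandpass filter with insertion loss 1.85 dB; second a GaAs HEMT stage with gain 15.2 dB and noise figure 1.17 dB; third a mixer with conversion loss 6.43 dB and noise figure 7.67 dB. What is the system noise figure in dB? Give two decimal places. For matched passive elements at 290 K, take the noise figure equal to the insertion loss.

Convert to linear (a loss of L dB is a gain of −L dB): F_i = 10^(NF_i/10), G_i = 10^(G_i,dB/10)
  Stage 1: F_1 = 10^(1.85/10) = 1.531, G_1 = 10^(−1.85/10) = 0.6531
  Stage 2: F_2 = 10^(1.17/10) = 1.309, G_2 = 10^(15.2/10) = 33.11
  Stage 3: F_3 = 10^(7.67/10) = 5.848, G_3 = 10^(−6.43/10) = 0.2275
Friis cascade:
  F = 1.531 + (1.309 − 1)/0.6531 + (5.848 − 1)/21.63 = 2.229
NF = 10 log₁₀(2.229) = 3.48 dB

3.48 dB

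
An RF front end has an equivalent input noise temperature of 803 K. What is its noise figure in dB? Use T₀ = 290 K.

5.76 dB

F = 1 + T_e/T₀ = 1 + 803/290 = 3.76897
NF = 10 log₁₀(3.76897) = 5.76 dB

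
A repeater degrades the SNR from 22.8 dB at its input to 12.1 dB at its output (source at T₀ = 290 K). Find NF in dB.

NF (dB) = SNR_in(dB) − SNR_out(dB) when the source is at T₀
NF = 22.8 − 12.1 = 10.7 dB

10.7 dB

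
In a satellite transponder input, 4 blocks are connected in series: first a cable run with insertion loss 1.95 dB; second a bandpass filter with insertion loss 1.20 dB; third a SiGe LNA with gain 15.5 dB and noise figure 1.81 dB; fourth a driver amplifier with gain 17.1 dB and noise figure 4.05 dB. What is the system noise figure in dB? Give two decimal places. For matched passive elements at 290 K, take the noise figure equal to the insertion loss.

5.08 dB

Convert to linear (a loss of L dB is a gain of −L dB): F_i = 10^(NF_i/10), G_i = 10^(G_i,dB/10)
  Stage 1: F_1 = 10^(1.95/10) = 1.567, G_1 = 10^(−1.95/10) = 0.6383
  Stage 2: F_2 = 10^(1.20/10) = 1.318, G_2 = 10^(−1.20/10) = 0.7586
  Stage 3: F_3 = 10^(1.81/10) = 1.517, G_3 = 10^(15.5/10) = 35.48
  Stage 4: F_4 = 10^(4.05/10) = 2.541, G_4 = 10^(17.1/10) = 51.29
Friis cascade:
  F = 1.567 + (1.318 − 1)/0.6383 + (1.517 − 1)/0.4842 + (2.541 − 1)/17.18 = 3.223
NF = 10 log₁₀(3.223) = 5.08 dB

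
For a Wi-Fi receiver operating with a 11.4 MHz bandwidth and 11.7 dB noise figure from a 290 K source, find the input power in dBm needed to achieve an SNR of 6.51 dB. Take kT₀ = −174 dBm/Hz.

Sensitivity = −174 + 10 log₁₀(B) + NF + SNR_min
= −174 + 70.57 + 11.7 + 6.51
= −85.22 dBm → −85.2 dBm

−85.2 dBm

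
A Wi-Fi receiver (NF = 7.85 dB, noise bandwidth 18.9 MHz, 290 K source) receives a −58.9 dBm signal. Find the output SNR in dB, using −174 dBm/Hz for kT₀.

34.5 dB

Noise floor: N = −174 + 10 log₁₀(B) + NF
10 log₁₀(1.89×10⁷) = 72.76 dB
N = −174 + 72.76 + 7.85 = −93.39 dBm
SNR = P_sig − N = −58.9 − (−93.39) = 34.49 dB → 34.5 dB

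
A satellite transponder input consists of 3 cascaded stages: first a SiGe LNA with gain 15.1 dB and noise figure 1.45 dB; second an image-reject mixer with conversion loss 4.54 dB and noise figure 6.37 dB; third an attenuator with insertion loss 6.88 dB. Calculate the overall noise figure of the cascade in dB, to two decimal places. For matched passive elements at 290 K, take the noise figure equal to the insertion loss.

2.65 dB

Convert to linear (a loss of L dB is a gain of −L dB): F_i = 10^(NF_i/10), G_i = 10^(G_i,dB/10)
  Stage 1: F_1 = 10^(1.45/10) = 1.396, G_1 = 10^(15.1/10) = 32.36
  Stage 2: F_2 = 10^(6.37/10) = 4.335, G_2 = 10^(−4.54/10) = 0.3516
  Stage 3: F_3 = 10^(6.88/10) = 4.875, G_3 = 10^(−6.88/10) = 0.2051
Friis cascade:
  F = 1.396 + (4.335 − 1)/32.36 + (4.875 − 1)/11.38 = 1.840
NF = 10 log₁₀(1.840) = 2.65 dB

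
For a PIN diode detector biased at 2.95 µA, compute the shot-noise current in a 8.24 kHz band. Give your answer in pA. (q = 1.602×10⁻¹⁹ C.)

88.3 pA

I_n = √(2qI·B)
2qI·B = 2 × 1.602×10⁻¹⁹ × 2.95×10⁻⁶ × 8.24×10³ = 7.79×10⁻²¹ A²
I_n = √(7.79×10⁻²¹) = 8.83×10⁻¹¹ A = 88.3 pA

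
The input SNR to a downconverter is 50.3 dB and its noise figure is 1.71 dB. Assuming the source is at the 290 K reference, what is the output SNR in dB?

By definition F = SNR_in/SNR_out, so in dB: SNR_out = SNR_in − NF
SNR_out = 50.3 − 1.71 = 48.59 dB

48.59 dB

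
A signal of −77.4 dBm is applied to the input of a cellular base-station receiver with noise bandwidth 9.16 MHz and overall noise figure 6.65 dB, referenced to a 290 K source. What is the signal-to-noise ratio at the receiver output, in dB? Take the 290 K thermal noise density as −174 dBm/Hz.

Noise floor: N = −174 + 10 log₁₀(B) + NF
10 log₁₀(9.16×10⁶) = 69.62 dB
N = −174 + 69.62 + 6.65 = −97.73 dBm
SNR = P_sig − N = −77.4 − (−97.73) = 20.33 dB → 20.3 dB

20.3 dB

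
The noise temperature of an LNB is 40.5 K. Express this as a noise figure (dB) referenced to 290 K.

0.568 dB

F = 1 + T_e/T₀ = 1 + 40.5/290 = 1.13966
NF = 10 log₁₀(1.13966) = 0.568 dB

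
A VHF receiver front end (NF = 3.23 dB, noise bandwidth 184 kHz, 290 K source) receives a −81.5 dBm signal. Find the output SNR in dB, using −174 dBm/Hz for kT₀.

Noise floor: N = −174 + 10 log₁₀(B) + NF
10 log₁₀(1.84×10⁵) = 52.65 dB
N = −174 + 52.65 + 3.23 = −118.12 dBm
SNR = P_sig − N = −81.5 − (−118.12) = 36.62 dB → 36.6 dB

36.6 dB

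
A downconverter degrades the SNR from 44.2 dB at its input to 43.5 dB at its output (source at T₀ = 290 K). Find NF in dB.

NF (dB) = SNR_in(dB) − SNR_out(dB) when the source is at T₀
NF = 44.2 − 43.5 = 0.7 dB

0.7 dB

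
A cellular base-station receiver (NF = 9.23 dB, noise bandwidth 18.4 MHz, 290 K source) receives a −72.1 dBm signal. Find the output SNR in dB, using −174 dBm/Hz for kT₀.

20.0 dB

Noise floor: N = −174 + 10 log₁₀(B) + NF
10 log₁₀(1.84×10⁷) = 72.65 dB
N = −174 + 72.65 + 9.23 = −92.12 dBm
SNR = P_sig − N = −72.1 − (−92.12) = 20.02 dB → 20.0 dB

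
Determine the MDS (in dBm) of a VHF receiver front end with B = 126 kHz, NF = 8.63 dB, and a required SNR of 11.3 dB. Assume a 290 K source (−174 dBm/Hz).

−103.1 dBm

Sensitivity = −174 + 10 log₁₀(B) + NF + SNR_min
= −174 + 51 + 8.63 + 11.3
= −103.07 dBm → −103.1 dBm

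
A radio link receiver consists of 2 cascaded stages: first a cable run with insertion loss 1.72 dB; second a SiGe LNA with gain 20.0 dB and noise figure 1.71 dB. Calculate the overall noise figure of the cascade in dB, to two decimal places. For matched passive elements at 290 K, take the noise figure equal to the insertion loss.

3.43 dB

Convert to linear (a loss of L dB is a gain of −L dB): F_i = 10^(NF_i/10), G_i = 10^(G_i,dB/10)
  Stage 1: F_1 = 10^(1.72/10) = 1.486, G_1 = 10^(−1.72/10) = 0.6730
  Stage 2: F_2 = 10^(1.71/10) = 1.483, G_2 = 10^(20.0/10) = 100.0
Friis cascade:
  F = 1.486 + (1.483 − 1)/0.6730 = 2.203
NF = 10 log₁₀(2.203) = 3.43 dB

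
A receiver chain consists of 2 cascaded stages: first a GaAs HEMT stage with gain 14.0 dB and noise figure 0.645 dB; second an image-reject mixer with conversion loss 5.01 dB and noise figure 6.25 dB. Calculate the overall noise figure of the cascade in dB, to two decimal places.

Convert to linear (a loss of L dB is a gain of −L dB): F_i = 10^(NF_i/10), G_i = 10^(G_i,dB/10)
  Stage 1: F_1 = 10^(0.645/10) = 1.160, G_1 = 10^(14.0/10) = 25.12
  Stage 2: F_2 = 10^(6.25/10) = 4.217, G_2 = 10^(−5.01/10) = 0.3155
Friis cascade:
  F = 1.160 + (4.217 − 1)/25.12 = 1.288
NF = 10 log₁₀(1.288) = 1.10 dB

1.10 dB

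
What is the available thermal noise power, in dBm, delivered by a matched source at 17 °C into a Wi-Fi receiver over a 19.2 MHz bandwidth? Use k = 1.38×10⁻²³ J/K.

T = 17 °C + 273.15 = 290.15 K
P_n = kTB = 1.38×10⁻²³ × 290.15 × 1.92×10⁷ = 7.69×10⁻¹⁴ W
In dBm: 10 log₁₀(7.69×10⁻¹⁴ / 10⁻³) = −101.1 dBm

−101.1 dBm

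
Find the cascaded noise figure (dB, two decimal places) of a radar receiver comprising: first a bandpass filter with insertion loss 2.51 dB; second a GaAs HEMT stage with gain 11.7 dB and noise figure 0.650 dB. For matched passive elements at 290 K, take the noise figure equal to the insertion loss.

Convert to linear (a loss of L dB is a gain of −L dB): F_i = 10^(NF_i/10), G_i = 10^(G_i,dB/10)
  Stage 1: F_1 = 10^(2.51/10) = 1.782, G_1 = 10^(−2.51/10) = 0.5610
  Stage 2: F_2 = 10^(0.650/10) = 1.161, G_2 = 10^(11.7/10) = 14.79
Friis cascade:
  F = 1.782 + (1.161 − 1)/0.5610 = 2.070
NF = 10 log₁₀(2.070) = 3.16 dB

3.16 dB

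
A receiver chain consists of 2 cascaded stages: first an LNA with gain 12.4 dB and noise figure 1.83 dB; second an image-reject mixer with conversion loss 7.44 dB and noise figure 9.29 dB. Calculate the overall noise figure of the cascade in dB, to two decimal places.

2.91 dB

Convert to linear (a loss of L dB is a gain of −L dB): F_i = 10^(NF_i/10), G_i = 10^(G_i,dB/10)
  Stage 1: F_1 = 10^(1.83/10) = 1.524, G_1 = 10^(12.4/10) = 17.38
  Stage 2: F_2 = 10^(9.29/10) = 8.492, G_2 = 10^(−7.44/10) = 0.1803
Friis cascade:
  F = 1.524 + (8.492 − 1)/17.38 = 1.955
NF = 10 log₁₀(1.955) = 2.91 dB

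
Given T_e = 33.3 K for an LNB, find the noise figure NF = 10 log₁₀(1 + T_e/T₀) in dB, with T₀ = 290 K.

0.472 dB

F = 1 + T_e/T₀ = 1 + 33.3/290 = 1.11483
NF = 10 log₁₀(1.11483) = 0.472 dB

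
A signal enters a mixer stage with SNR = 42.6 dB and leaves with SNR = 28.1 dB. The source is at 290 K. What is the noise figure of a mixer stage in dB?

14.5 dB

NF (dB) = SNR_in(dB) − SNR_out(dB) when the source is at T₀
NF = 42.6 − 28.1 = 14.5 dB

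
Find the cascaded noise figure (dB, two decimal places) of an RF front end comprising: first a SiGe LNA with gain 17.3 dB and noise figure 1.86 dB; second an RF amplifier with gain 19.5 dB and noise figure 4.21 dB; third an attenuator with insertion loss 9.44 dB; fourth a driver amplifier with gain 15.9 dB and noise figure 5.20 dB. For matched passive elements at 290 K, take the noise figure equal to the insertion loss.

1.96 dB

Convert to linear (a loss of L dB is a gain of −L dB): F_i = 10^(NF_i/10), G_i = 10^(G_i,dB/10)
  Stage 1: F_1 = 10^(1.86/10) = 1.535, G_1 = 10^(17.3/10) = 53.70
  Stage 2: F_2 = 10^(4.21/10) = 2.636, G_2 = 10^(19.5/10) = 89.13
  Stage 3: F_3 = 10^(9.44/10) = 8.790, G_3 = 10^(−9.44/10) = 0.1138
  Stage 4: F_4 = 10^(5.20/10) = 3.311, G_4 = 10^(15.9/10) = 38.90
Friis cascade:
  F = 1.535 + (2.636 − 1)/53.70 + (8.790 − 1)/4786 + (3.311 − 1)/544.5 = 1.571
NF = 10 log₁₀(1.571) = 1.96 dB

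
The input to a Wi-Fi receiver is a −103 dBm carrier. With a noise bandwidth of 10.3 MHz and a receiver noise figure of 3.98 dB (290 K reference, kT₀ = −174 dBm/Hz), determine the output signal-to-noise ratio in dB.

−3.1 dB

Noise floor: N = −174 + 10 log₁₀(B) + NF
10 log₁₀(1.03×10⁷) = 70.13 dB
N = −174 + 70.13 + 3.98 = −99.89 dBm
SNR = P_sig − N = −103 − (−99.89) = −3.11 dB → −3.1 dB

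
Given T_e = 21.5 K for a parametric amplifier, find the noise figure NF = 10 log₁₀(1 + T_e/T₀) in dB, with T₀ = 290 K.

0.311 dB

F = 1 + T_e/T₀ = 1 + 21.5/290 = 1.07414
NF = 10 log₁₀(1.07414) = 0.311 dB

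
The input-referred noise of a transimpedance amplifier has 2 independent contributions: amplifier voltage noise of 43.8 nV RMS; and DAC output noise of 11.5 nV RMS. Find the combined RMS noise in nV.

Uncorrelated sources add in power (mean-square): V_tot = √(ΣV_i²)
V_tot = √[(4.38×10⁻⁸)² + (1.15×10⁻⁸)²] = 4.53×10⁻⁸ V = 45.3 nV

45.3 nV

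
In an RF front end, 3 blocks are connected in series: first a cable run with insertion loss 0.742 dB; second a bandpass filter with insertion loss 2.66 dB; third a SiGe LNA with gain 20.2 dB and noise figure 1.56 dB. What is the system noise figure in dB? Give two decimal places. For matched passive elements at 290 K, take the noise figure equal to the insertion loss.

4.96 dB

Convert to linear (a loss of L dB is a gain of −L dB): F_i = 10^(NF_i/10), G_i = 10^(G_i,dB/10)
  Stage 1: F_1 = 10^(0.742/10) = 1.186, G_1 = 10^(−0.742/10) = 0.8429
  Stage 2: F_2 = 10^(2.66/10) = 1.845, G_2 = 10^(−2.66/10) = 0.5420
  Stage 3: F_3 = 10^(1.56/10) = 1.432, G_3 = 10^(20.2/10) = 104.7
Friis cascade:
  F = 1.186 + (1.845 − 1)/0.8429 + (1.432 − 1)/0.4569 = 3.135
NF = 10 log₁₀(3.135) = 4.96 dB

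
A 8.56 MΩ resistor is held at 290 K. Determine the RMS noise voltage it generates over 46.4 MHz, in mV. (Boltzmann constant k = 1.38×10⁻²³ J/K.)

V_n = √(4kTRB)
4kTRB = 4 × 1.38×10⁻²³ × 290 × 8.56×10⁶ × 4.64×10⁷ = 6.36×10⁻⁶ V²
V_n = √(6.36×10⁻⁶) = 2.52×10⁻³ V = 2.52 mV

2.52 mV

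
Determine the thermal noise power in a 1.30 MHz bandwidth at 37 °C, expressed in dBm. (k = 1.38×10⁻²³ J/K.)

T = 37 °C + 273.15 = 310.15 K
P_n = kTB = 1.38×10⁻²³ × 310.15 × 1.30×10⁶ = 5.56×10⁻¹⁵ W
In dBm: 10 log₁₀(5.56×10⁻¹⁵ / 10⁻³) = −112.5 dBm

−112.5 dBm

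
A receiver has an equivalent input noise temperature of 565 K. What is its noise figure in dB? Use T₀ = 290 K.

4.70 dB

F = 1 + T_e/T₀ = 1 + 565/290 = 2.94828
NF = 10 log₁₀(2.94828) = 4.70 dB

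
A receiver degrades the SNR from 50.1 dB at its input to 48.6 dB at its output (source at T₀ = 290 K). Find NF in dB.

NF (dB) = SNR_in(dB) − SNR_out(dB) when the source is at T₀
NF = 50.1 − 48.6 = 1.5 dB

1.5 dB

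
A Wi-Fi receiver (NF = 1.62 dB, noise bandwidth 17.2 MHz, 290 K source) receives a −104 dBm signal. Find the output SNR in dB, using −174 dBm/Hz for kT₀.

−4.0 dB

Noise floor: N = −174 + 10 log₁₀(B) + NF
10 log₁₀(1.72×10⁷) = 72.36 dB
N = −174 + 72.36 + 1.62 = −100.02 dBm
SNR = P_sig − N = −104 − (−100.02) = −3.98 dB → −4.0 dB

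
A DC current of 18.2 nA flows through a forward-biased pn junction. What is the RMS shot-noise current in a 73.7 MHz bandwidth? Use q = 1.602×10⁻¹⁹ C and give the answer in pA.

I_n = √(2qI·B)
2qI·B = 2 × 1.602×10⁻¹⁹ × 1.82×10⁻⁸ × 7.37×10⁷ = 4.30×10⁻¹⁹ A²
I_n = √(4.30×10⁻¹⁹) = 6.56×10⁻¹⁰ A = 656 pA

656 pA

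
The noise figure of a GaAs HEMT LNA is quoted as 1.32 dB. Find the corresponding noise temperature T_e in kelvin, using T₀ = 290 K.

F = 10^(1.32/10) = 1.35519
T_e = (F − 1)·T₀ = (1.35519 − 1) × 290 = 103 K

103 K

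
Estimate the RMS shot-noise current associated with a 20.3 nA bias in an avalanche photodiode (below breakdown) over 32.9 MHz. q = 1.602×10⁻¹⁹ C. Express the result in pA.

I_n = √(2qI·B)
2qI·B = 2 × 1.602×10⁻¹⁹ × 2.03×10⁻⁸ × 3.29×10⁷ = 2.14×10⁻¹⁹ A²
I_n = √(2.14×10⁻¹⁹) = 4.63×10⁻¹⁰ A = 463 pA

463 pA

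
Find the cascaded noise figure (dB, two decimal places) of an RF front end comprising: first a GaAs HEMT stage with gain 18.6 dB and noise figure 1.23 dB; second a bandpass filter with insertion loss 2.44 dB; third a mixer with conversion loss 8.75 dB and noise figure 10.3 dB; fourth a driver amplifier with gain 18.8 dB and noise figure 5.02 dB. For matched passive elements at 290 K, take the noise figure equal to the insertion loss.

Convert to linear (a loss of L dB is a gain of −L dB): F_i = 10^(NF_i/10), G_i = 10^(G_i,dB/10)
  Stage 1: F_1 = 10^(1.23/10) = 1.327, G_1 = 10^(18.6/10) = 72.44
  Stage 2: F_2 = 10^(2.44/10) = 1.754, G_2 = 10^(−2.44/10) = 0.5702
  Stage 3: F_3 = 10^(10.3/10) = 10.72, G_3 = 10^(−8.75/10) = 0.1334
  Stage 4: F_4 = 10^(5.02/10) = 3.177, G_4 = 10^(18.8/10) = 75.86
Friis cascade:
  F = 1.327 + (1.754 − 1)/72.44 + (10.72 − 1)/41.30 + (3.177 − 1)/5.508 = 1.968
NF = 10 log₁₀(1.968) = 2.94 dB

2.94 dB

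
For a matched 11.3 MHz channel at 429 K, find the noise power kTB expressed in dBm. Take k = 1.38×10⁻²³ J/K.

P_n = kTB = 1.38×10⁻²³ × 429 × 1.13×10⁷ = 6.69×10⁻¹⁴ W
In dBm: 10 log₁₀(6.69×10⁻¹⁴ / 10⁻³) = −101.7 dBm

−101.7 dBm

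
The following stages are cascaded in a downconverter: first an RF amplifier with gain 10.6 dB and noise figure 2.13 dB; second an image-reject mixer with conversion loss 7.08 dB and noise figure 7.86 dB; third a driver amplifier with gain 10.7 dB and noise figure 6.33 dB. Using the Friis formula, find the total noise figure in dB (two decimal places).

5.49 dB

Convert to linear (a loss of L dB is a gain of −L dB): F_i = 10^(NF_i/10), G_i = 10^(G_i,dB/10)
  Stage 1: F_1 = 10^(2.13/10) = 1.633, G_1 = 10^(10.6/10) = 11.48
  Stage 2: F_2 = 10^(7.86/10) = 6.109, G_2 = 10^(−7.08/10) = 0.1959
  Stage 3: F_3 = 10^(6.33/10) = 4.295, G_3 = 10^(10.7/10) = 11.75
Friis cascade:
  F = 1.633 + (6.109 − 1)/11.48 + (4.295 − 1)/2.249 = 3.543
NF = 10 log₁₀(3.543) = 5.49 dB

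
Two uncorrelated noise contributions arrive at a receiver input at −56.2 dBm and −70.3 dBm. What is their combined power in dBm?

−56.0 dBm

Convert to linear, add, convert back:
P₁ = 2.40×10⁻⁹ W, P₂ = 9.33×10⁻¹¹ W
P_tot = 2.49×10⁻⁹ W → 10 log₁₀(P_tot / 10⁻³) = −56.0 dBm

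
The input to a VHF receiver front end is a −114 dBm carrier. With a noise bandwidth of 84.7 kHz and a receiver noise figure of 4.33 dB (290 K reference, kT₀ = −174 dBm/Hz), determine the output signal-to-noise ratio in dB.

6.4 dB

Noise floor: N = −174 + 10 log₁₀(B) + NF
10 log₁₀(8.47×10⁴) = 49.28 dB
N = −174 + 49.28 + 4.33 = −120.39 dBm
SNR = P_sig − N = −114 − (−120.39) = 6.39 dB → 6.4 dB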